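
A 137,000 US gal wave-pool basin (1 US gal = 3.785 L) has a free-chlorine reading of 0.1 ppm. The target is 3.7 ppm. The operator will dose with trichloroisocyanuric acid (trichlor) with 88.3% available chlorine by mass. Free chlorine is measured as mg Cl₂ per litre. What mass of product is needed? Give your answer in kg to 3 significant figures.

Volume: 137,000 US gal × 3.785 L/gal = 518,545 L.
Chlorine deficit: 3.7 − 0.1 = 3.6 ppm = 3.6 mg/L as Cl₂.
Cl₂ equivalent needed: 3.6 mg/L × 518,545 L = 1,867,000 mg = 1867 g.
Product at 88.3% available chlorine: 1867 / 0.883 = 2114 g.

2.11 kg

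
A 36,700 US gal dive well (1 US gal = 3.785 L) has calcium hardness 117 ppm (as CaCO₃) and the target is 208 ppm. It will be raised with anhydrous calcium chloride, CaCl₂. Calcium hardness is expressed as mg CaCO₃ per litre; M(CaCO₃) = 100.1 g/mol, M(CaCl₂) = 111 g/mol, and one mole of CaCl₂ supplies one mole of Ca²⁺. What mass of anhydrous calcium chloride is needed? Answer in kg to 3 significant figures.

Volume: 36,700 US gal × 3.785 L/gal = 138,910 L.
Hardness to add: (208 − 117) = 91 mg/L as CaCO₃ × 138,910 L = 12,640 g as CaCO₃.
Moles of Ca²⁺ (1 mol Ca²⁺ ≡ 1 mol CaCO₃): 12,640 / 100.1 g/mol = 126.3 mol.
Mass of CaCl₂: 126.3 × 111 = 14,020 g.

14.0 kg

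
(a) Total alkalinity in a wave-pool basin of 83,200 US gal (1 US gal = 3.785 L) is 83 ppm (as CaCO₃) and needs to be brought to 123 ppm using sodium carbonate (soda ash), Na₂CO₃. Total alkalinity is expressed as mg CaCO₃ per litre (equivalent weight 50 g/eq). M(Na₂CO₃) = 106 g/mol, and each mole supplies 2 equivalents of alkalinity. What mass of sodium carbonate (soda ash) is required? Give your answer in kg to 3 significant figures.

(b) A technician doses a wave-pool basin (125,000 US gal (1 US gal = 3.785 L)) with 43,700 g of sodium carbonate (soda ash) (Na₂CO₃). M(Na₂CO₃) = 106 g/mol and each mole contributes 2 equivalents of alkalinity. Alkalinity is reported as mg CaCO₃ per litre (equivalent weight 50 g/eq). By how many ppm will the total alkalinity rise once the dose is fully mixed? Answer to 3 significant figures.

(a) 13.4 kg; (b) 87.1 ppm

(a) Volume: 83,200 US gal × 3.785 L/gal = 314,912 L.
(a) Alkalinity to add: (123 − 83) = 40 mg/L as CaCO₃ × 314,912 L = 12,600 g as CaCO₃.
(a) Equivalents: 12,600 g ÷ 50 g/eq = 251.9 eq.
(a) Each mole of Na₂CO₃ supplies 2 eq, so 251.9 / 2 = 126 mol.
(a) Mass: 126 mol × 106 g/mol = 13,350 g.

(b) Volume: 125,000 US gal × 3.785 L/gal = 473,125 L.
(b) Moles of Na₂CO₃: 43,700 g ÷ 106 g/mol = 412.3 mol → 824.5 eq of alkalinity.
(b) As CaCO₃: 824.5 eq × 50 g/eq = 41,230 g.
(b) Rise: 41,230 g / 473,125 L × 1000 = 87.14 mg/L.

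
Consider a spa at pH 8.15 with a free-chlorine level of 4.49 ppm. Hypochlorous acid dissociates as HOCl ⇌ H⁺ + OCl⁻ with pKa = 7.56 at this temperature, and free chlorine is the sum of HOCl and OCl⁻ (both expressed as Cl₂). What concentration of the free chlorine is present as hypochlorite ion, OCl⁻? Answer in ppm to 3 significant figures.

[OCl⁻]/[HOCl] = 10^(pH − pKa) = 10^(8.15 − 7.56) = 10^0.59 = 3.89.
Fraction as HOCl = 1 / (1 + 3.89) = 0.2045.
OCl⁻ = (1 − 0.2045) × 4.49 ppm = 3.572 ppm.

3.57 ppm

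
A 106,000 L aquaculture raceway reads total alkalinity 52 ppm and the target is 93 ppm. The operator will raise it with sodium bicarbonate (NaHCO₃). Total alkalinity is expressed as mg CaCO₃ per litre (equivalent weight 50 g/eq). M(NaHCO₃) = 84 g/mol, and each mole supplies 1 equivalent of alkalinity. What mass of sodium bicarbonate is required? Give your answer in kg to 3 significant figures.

7.30 kg

Alkalinity to add: (93 − 52) = 41 mg/L as CaCO₃ × 106,000 L = 4346 g as CaCO₃.
Equivalents: 4346 g ÷ 50 g/eq = 86.92 eq.
NaHCO₃ supplies 1 eq per mole → 86.92 mol.
Mass: 86.92 mol × 84 g/mol = 7301 g.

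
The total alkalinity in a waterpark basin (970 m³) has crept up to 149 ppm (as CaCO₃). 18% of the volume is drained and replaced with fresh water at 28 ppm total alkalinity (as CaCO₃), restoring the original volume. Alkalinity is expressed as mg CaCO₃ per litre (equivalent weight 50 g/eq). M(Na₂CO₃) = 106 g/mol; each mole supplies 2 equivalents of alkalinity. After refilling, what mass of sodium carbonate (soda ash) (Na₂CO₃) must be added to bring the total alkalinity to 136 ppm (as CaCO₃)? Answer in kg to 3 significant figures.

9.03 kg

Volume: 970 m³ = 970,000 L.
After draining 18% and refilling: 149 × 0.82 + 28 × 0.18 = 127.22 ppm.
Deficit to target: 136 − 127.22 = 8.78 mg/L.
As CaCO₃: 8.78 mg/L × 970,000 L = 8517 g; ÷ 50 g/eq ÷ 2 = 85.17 mol Na₂CO₃.
Mass: 85.17 × 106 = 9028 g.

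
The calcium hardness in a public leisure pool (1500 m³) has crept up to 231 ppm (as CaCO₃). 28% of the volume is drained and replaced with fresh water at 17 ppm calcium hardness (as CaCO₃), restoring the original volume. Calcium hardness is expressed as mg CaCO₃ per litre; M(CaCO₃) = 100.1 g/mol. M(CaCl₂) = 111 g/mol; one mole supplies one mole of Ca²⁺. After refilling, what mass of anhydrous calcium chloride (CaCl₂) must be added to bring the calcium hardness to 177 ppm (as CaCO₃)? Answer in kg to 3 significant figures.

Volume: 1500 m³ = 1,500,000 L.
After draining 28% and refilling: 231 × 0.72 + 17 × 0.28 = 171.08 ppm.
Deficit to target: 177 − 171.08 = 5.92 mg/L.
As CaCO₃: 5.92 mg/L × 1,500,000 L = 8880 g; ÷ 100.1 = 88.71 mol Ca²⁺.
Mass: 88.71 × 111 = 9847 g.

9.85 kg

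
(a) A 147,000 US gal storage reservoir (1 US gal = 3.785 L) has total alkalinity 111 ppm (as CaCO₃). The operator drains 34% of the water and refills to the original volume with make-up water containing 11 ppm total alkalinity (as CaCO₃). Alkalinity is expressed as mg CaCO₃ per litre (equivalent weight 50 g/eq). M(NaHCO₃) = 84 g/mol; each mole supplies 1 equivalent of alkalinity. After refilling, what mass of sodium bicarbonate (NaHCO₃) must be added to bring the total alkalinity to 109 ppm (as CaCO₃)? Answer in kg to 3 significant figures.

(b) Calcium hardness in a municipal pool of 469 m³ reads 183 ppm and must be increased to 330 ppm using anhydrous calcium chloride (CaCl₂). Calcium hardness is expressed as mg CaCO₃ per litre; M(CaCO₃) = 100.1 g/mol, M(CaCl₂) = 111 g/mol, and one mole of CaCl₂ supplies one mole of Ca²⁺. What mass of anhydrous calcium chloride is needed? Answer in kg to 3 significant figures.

(a) 29.9 kg; (b) 76.5 kg

(a) Volume: 147,000 US gal × 3.785 L/gal = 556,395 L.
(a) After draining 34% and refilling: 111 × 0.66 + 11 × 0.34 = 77 ppm.
(a) Deficit to target: 109 − 77 = 32 mg/L.
(a) As CaCO₃: 32 mg/L × 556,395 L = 17,800 g; ÷ 50 g/eq ÷ 1 = 356.1 mol NaHCO₃.
(a) Mass: 356.1 × 84 = 29,910 g.

(b) Volume: 469 m³ = 469,000 L.
(b) Hardness to add: (330 − 183) = 147 mg/L as CaCO₃ × 469,000 L = 68,940 g as CaCO₃.
(b) Moles of Ca²⁺ (1 mol Ca²⁺ ≡ 1 mol CaCO₃): 68,940 / 100.1 g/mol = 688.7 mol.
(b) Mass of CaCl₂: 688.7 × 111 = 76,450 g.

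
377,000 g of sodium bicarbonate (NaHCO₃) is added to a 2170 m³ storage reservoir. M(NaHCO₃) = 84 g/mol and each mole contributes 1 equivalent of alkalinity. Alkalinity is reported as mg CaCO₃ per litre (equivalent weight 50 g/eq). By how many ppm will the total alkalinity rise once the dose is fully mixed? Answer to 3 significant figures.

Volume: 2170 m³ = 2,170,000 L.
Moles of NaHCO₃: 377,000 g ÷ 84 g/mol = 4488 mol → 4488 eq of alkalinity.
As CaCO₃: 4488 eq × 50 g/eq = 224,400 g.
Rise: 224,400 g / 2,170,000 L × 1000 = 103.4 mg/L.

103 ppm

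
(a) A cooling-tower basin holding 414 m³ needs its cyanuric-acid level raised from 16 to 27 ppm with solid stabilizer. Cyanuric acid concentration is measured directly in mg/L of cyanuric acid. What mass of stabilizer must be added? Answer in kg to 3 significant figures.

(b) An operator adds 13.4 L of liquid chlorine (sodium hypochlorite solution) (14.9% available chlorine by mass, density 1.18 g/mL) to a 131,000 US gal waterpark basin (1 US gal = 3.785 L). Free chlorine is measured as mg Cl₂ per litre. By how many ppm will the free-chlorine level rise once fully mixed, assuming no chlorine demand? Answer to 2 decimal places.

(a) Volume: 414 m³ = 414,000 L.
(a) CYA to add: (27 − 16) = 11 mg/L × 414,000 L = 4554 g cyanuric acid.

(b) Volume: 131,000 US gal × 3.785 L/gal = 495,835 L.
(b) Mass of solution: 13.4 L × 1000 mL/L × 1.18 g/mL = 15,810 g.
(b) Available chlorine delivered: 15,810 g × 0.149 = 2356 g as Cl₂.
(b) Concentration rise: 2356 g / 495,835 L = 4.752 mg/L = 4.75 ppm.

(a) 4.55 kg; (b) 4.75 ppm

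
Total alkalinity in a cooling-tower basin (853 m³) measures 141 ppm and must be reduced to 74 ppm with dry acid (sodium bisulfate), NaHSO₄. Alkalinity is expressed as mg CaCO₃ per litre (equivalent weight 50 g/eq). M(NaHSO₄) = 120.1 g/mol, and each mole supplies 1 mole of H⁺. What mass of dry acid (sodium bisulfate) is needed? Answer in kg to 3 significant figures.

Volume: 853 m³ = 853,000 L.
Alkalinity to neutralize: (141 − 74) = 67 mg/L as CaCO₃ × 853,000 L = 57,150 g as CaCO₃.
Equivalents of H⁺ required: 57,150 ÷ 50 g/eq = 1143 eq = 1143 mol NaHSO₄.
Mass of NaHSO₄: 1143 × 120.1 = 137,300 g.

137 kg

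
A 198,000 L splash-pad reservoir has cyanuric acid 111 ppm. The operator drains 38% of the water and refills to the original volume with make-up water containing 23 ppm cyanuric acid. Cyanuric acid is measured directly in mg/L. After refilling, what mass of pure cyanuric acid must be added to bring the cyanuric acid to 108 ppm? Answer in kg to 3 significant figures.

After draining 38% and refilling: 111 × 0.62 + 23 × 0.38 = 77.56 ppm.
Deficit to target: 108 − 77.56 = 30.44 mg/L.
Mass: 30.44 mg/L × 198,000 L = 6027 g cyanuric acid.

6.03 kg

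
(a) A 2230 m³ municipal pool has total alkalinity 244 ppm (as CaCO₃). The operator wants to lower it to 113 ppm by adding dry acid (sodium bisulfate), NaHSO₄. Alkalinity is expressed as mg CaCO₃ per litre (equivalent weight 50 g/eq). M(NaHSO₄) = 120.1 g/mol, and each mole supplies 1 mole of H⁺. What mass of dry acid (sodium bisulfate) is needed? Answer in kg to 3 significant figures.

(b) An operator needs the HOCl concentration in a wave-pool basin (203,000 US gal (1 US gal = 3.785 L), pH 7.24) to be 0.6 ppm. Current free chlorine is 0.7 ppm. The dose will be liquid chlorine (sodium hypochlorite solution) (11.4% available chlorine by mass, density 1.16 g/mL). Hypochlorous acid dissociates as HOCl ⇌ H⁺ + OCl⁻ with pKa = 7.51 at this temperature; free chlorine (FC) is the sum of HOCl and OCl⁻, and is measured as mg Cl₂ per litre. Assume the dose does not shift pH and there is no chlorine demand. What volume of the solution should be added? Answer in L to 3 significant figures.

(a) Volume: 2230 m³ = 2,230,000 L.
(a) Alkalinity to neutralize: (244 − 113) = 131 mg/L as CaCO₃ × 2,230,000 L = 292,100 g as CaCO₃.
(a) Equivalents of H⁺ required: 292,100 ÷ 50 g/eq = 5843 eq = 5843 mol NaHSO₄.
(a) Mass of NaHSO₄: 5843 × 120.1 = 701,700 g.

(b) Volume: 203,000 US gal × 3.785 L/gal = 768,355 L.
(b) [OCl⁻]/[HOCl] = 10^(pH − pKa) = 10^(7.24 − 7.51) = 0.537; fraction as HOCl = 1/(1 + 0.537) = 0.6506.
(b) Free chlorine required for 0.6 ppm HOCl: 0.6 / 0.6506 = 0.9222 ppm.
(b) FC to add: 0.9222 − 0.7 = 0.2222 mg/L as Cl₂.
(b) Cl₂ equivalent: 0.2222 mg/L × 768,355 L = 170.7 g.
(b) Product at 11.4% available Cl: 170.7 / 0.114 = 1498 g.
(b) Volume: 1498 g ÷ 1.16 g/mL = 1291 mL.

(a) 702 kg; (b) 1.29 L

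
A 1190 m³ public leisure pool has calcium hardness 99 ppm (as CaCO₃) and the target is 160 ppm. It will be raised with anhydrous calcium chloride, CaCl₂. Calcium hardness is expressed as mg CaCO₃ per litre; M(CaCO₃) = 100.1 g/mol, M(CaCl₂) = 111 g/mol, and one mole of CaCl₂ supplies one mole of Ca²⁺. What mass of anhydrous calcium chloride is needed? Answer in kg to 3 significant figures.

80.5 kg

Volume: 1190 m³ = 1,190,000 L.
Hardness to add: (160 − 99) = 61 mg/L as CaCO₃ × 1,190,000 L = 72,590 g as CaCO₃.
Moles of Ca²⁺ (1 mol Ca²⁺ ≡ 1 mol CaCO₃): 72,590 / 100.1 g/mol = 725.2 mol.
Mass of CaCl₂: 725.2 × 111 = 80,490 g.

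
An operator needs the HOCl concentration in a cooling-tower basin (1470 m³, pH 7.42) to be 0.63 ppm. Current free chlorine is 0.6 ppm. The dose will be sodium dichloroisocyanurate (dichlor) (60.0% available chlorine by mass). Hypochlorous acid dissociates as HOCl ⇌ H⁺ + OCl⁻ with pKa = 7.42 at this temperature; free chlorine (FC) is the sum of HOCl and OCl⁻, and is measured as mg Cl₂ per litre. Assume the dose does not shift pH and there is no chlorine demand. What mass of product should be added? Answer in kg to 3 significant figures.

Volume: 1470 m³ = 1,470,000 L.
[OCl⁻]/[HOCl] = 10^(pH − pKa) = 10^(7.42 − 7.42) = 1; fraction as HOCl = 1/(1 + 1) = 0.5.
Free chlorine required for 0.63 ppm HOCl: 0.63 / 0.5 = 1.26 ppm.
FC to add: 1.26 − 0.6 = 0.66 mg/L as Cl₂.
Cl₂ equivalent: 0.66 mg/L × 1,470,000 L = 970.2 g.
Product at 60.0% available Cl: 970.2 / 0.6 = 1617 g.

1.62 kg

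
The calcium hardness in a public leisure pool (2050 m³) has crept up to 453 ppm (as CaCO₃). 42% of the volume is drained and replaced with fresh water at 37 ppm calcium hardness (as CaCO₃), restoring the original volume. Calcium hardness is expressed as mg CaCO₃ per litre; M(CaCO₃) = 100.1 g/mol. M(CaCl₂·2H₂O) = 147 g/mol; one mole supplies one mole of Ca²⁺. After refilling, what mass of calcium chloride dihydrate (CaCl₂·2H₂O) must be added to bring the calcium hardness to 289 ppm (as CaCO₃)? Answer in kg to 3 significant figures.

Volume: 2050 m³ = 2,050,000 L.
After draining 42% and refilling: 453 × 0.58 + 37 × 0.42 = 278.28 ppm.
Deficit to target: 289 − 278.28 = 10.72 mg/L.
As CaCO₃: 10.72 mg/L × 2,050,000 L = 21,980 g; ÷ 100.1 = 219.5 mol Ca²⁺.
Mass: 219.5 × 147 = 32,270 g.

32.3 kg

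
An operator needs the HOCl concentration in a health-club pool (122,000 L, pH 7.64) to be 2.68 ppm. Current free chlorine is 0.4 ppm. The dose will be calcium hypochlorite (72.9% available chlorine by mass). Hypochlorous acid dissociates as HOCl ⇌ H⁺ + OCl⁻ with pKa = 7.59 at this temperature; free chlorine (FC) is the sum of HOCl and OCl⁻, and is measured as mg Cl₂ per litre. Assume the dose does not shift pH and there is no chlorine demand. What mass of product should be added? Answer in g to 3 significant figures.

885 g

[OCl⁻]/[HOCl] = 10^(pH − pKa) = 10^(7.64 − 7.59) = 1.122; fraction as HOCl = 1/(1 + 1.122) = 0.4712.
Free chlorine required for 2.68 ppm HOCl: 2.68 / 0.4712 = 5.687 ppm.
FC to add: 5.687 − 0.4 = 5.287 mg/L as Cl₂.
Cl₂ equivalent: 5.287 mg/L × 122,000 L = 645 g.
Product at 72.9% available Cl: 645 / 0.729 = 884.8 g.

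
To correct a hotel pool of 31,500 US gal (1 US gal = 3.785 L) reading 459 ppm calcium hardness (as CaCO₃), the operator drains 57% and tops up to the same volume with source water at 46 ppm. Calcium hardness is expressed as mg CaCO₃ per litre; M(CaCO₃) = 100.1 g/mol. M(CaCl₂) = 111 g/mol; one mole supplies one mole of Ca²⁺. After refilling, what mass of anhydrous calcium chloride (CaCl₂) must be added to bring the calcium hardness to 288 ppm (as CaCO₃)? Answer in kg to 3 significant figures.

Volume: 31,500 US gal × 3.785 L/gal = 119,228 L.
After draining 57% and refilling: 459 × 0.43 + 46 × 0.57 = 223.59 ppm.
Deficit to target: 288 − 223.59 = 64.41 mg/L.
As CaCO₃: 64.41 mg/L × 119,228 L = 7679 g; ÷ 100.1 = 76.72 mol Ca²⁺.
Mass: 76.72 × 111 = 8516 g.

8.52 kg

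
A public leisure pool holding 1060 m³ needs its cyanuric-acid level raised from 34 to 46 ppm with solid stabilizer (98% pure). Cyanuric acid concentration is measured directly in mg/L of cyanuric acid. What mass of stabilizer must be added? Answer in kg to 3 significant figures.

13.0 kg

Volume: 1060 m³ = 1,060,000 L.
CYA to add: (46 − 34) = 12 mg/L × 1,060,000 L = 12,720 g cyanuric acid.
At 98% purity: 12,720 / 0.98 = 12,980 g product.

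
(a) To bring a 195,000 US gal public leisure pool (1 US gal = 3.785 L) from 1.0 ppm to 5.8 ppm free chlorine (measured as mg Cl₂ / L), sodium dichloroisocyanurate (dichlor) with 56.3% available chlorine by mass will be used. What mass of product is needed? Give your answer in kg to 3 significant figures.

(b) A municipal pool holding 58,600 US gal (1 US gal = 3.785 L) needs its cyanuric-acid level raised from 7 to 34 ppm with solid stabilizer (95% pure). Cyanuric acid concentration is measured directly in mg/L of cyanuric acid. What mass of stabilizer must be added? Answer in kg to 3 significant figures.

(a) Volume: 195,000 US gal × 3.785 L/gal = 738,075 L.
(a) Chlorine deficit: 5.8 − 1.0 = 4.8 ppm = 4.8 mg/L as Cl₂.
(a) Cl₂ equivalent needed: 4.8 mg/L × 738,075 L = 3,543,000 mg = 3543 g.
(a) Product at 56.3% available chlorine: 3543 / 0.563 = 6293 g.

(b) Volume: 58,600 US gal × 3.785 L/gal = 221,801 L.
(b) CYA to add: (34 − 7) = 27 mg/L × 221,801 L = 5989 g cyanuric acid.
(b) At 95% purity: 5989 / 0.95 = 6304 g product.

(a) 6.29 kg; (b) 6.30 kg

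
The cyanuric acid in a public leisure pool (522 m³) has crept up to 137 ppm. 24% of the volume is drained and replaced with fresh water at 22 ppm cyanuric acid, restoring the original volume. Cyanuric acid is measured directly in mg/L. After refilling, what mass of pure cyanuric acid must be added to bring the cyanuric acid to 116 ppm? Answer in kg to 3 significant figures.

Volume: 522 m³ = 522,000 L.
After draining 24% and refilling: 137 × 0.76 + 22 × 0.24 = 109.4 ppm.
Deficit to target: 116 − 109.4 = 6.6 mg/L.
Mass: 6.6 mg/L × 522,000 L = 3445 g cyanuric acid.

3.45 kg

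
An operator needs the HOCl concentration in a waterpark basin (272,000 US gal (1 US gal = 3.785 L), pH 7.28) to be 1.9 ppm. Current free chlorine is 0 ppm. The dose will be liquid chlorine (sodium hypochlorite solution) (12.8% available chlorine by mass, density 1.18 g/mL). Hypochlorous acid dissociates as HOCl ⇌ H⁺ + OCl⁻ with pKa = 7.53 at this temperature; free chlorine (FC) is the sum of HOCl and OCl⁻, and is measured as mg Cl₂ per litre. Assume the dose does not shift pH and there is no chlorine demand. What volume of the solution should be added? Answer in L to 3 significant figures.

20.2 L

Volume: 272,000 US gal × 3.785 L/gal = 1,029,520 L.
[OCl⁻]/[HOCl] = 10^(pH − pKa) = 10^(7.28 − 7.53) = 0.5623; fraction as HOCl = 1/(1 + 0.5623) = 0.6401.
Free chlorine required for 1.9 ppm HOCl: 1.9 / 0.6401 = 2.968 ppm.
FC to add: 2.968 − 0 = 2.968 mg/L as Cl₂.
Cl₂ equivalent: 2.968 mg/L × 1,029,520 L = 3056 g.
Product at 12.8% available Cl: 3056 / 0.128 = 23,880 g.
Volume: 23,880 g ÷ 1.18 g/mL = 20,230 mL.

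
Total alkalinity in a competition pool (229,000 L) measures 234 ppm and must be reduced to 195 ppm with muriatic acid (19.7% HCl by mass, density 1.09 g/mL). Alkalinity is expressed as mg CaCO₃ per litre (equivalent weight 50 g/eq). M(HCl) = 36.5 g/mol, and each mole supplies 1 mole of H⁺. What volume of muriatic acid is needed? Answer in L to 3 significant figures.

30.4 L

Alkalinity to neutralize: (234 − 195) = 39 mg/L as CaCO₃ × 229,000 L = 8931 g as CaCO₃.
Equivalents of H⁺ required: 8931 ÷ 50 g/eq = 178.6 eq = 178.6 mol HCl.
Mass of HCl: 178.6 × 36.5 = 6520 g.
Mass of 19.7% solution: 6520 / 0.197 = 33,090 g.
Volume: 33,090 g ÷ 1.09 g/mL = 30,360 mL.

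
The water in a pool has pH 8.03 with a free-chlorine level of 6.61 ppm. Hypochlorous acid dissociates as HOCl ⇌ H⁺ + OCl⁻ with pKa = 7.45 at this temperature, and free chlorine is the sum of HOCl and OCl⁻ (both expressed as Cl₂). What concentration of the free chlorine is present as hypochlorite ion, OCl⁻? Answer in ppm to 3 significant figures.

5.23 ppm

[OCl⁻]/[HOCl] = 10^(pH − pKa) = 10^(8.03 − 7.45) = 10^0.58 = 3.802.
Fraction as HOCl = 1 / (1 + 3.802) = 0.2083.
OCl⁻ = (1 − 0.2083) × 6.61 ppm = 5.233 ppm.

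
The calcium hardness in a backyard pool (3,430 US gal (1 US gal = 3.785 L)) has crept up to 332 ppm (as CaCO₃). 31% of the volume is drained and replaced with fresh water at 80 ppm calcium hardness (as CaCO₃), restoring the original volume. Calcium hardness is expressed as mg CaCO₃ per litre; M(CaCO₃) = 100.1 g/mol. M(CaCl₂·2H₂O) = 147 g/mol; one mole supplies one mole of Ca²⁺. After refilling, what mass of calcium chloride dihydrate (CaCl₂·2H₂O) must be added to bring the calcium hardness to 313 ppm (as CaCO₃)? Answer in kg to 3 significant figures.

1.13 kg

Volume: 3,430 US gal × 3.785 L/gal = 12,983 L.
After draining 31% and refilling: 332 × 0.69 + 80 × 0.31 = 253.88 ppm.
Deficit to target: 313 − 253.88 = 59.12 mg/L.
As CaCO₃: 59.12 mg/L × 12,983 L = 767.5 g; ÷ 100.1 = 7.668 mol Ca²⁺.
Mass: 7.668 × 147 = 1127 g.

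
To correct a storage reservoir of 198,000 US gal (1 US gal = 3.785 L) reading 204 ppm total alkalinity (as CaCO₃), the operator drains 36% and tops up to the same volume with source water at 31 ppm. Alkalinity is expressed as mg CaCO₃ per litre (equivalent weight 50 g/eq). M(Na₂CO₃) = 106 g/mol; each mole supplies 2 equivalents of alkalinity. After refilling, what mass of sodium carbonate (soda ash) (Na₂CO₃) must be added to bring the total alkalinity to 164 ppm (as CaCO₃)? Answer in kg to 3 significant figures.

17.7 kg

Volume: 198,000 US gal × 3.785 L/gal = 749,430 L.
After draining 36% and refilling: 204 × 0.64 + 31 × 0.36 = 141.72 ppm.
Deficit to target: 164 − 141.72 = 22.28 mg/L.
As CaCO₃: 22.28 mg/L × 749,430 L = 16,700 g; ÷ 50 g/eq ÷ 2 = 167 mol Na₂CO₃.
Mass: 167 × 106 = 17,700 g.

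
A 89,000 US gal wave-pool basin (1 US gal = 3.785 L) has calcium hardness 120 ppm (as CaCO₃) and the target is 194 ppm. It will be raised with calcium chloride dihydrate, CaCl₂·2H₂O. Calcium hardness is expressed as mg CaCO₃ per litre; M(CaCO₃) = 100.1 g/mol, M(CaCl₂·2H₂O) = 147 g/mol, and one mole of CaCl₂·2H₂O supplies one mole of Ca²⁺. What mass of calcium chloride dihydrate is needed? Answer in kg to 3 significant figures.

36.6 kg

Volume: 89,000 US gal × 3.785 L/gal = 336,865 L.
Hardness to add: (194 − 120) = 74 mg/L as CaCO₃ × 336,865 L = 24,930 g as CaCO₃.
Moles of Ca²⁺ (1 mol Ca²⁺ ≡ 1 mol CaCO₃): 24,930 / 100.1 g/mol = 249 mol.
Mass of CaCl₂·2H₂O: 249 × 147 = 36,610 g.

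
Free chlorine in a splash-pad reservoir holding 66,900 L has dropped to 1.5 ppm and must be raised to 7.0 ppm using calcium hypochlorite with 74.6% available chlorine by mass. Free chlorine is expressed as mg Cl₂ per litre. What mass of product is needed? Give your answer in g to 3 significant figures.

493 g

Chlorine deficit: 7.0 − 1.5 = 5.5 ppm = 5.5 mg/L as Cl₂.
Cl₂ equivalent needed: 5.5 mg/L × 66,900 L = 368,000 mg = 367.9 g.
Product at 74.6% available chlorine: 367.9 / 0.746 = 493.2 g.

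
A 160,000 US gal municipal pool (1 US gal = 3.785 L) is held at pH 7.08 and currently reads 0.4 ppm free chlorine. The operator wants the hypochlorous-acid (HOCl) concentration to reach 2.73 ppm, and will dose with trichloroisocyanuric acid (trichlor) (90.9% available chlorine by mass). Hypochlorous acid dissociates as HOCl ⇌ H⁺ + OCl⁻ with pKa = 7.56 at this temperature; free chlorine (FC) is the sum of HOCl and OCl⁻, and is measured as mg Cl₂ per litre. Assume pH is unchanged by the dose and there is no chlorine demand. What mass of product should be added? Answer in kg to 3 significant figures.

Volume: 160,000 US gal × 3.785 L/gal = 605,600 L.
[OCl⁻]/[HOCl] = 10^(pH − pKa) = 10^(7.08 − 7.56) = 0.3311; fraction as HOCl = 1/(1 + 0.3311) = 0.7512.
Free chlorine required for 2.73 ppm HOCl: 2.73 / 0.7512 = 3.634 ppm.
FC to add: 3.634 − 0.4 = 3.234 mg/L as Cl₂.
Cl₂ equivalent: 3.234 mg/L × 605,600 L = 1959 g.
Product at 90.9% available Cl: 1959 / 0.909 = 2155 g.

2.15 kg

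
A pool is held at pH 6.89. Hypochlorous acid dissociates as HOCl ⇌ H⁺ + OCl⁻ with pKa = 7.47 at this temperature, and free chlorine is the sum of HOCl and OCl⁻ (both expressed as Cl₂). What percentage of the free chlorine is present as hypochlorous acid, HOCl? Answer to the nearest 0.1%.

[OCl⁻]/[HOCl] = 10^(pH − pKa) = 10^(6.89 − 7.47) = 10^-0.58 = 0.263.
Fraction as HOCl = 1 / (1 + 0.263) = 0.7917.

79.2%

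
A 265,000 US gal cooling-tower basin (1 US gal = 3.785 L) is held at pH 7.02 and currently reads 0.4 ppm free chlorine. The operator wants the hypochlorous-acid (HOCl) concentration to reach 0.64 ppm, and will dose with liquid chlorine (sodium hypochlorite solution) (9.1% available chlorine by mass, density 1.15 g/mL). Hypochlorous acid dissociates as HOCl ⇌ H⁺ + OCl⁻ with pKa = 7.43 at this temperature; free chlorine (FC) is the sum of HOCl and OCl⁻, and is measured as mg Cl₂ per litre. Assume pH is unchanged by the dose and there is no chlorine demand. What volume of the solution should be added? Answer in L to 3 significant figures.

Volume: 265,000 US gal × 3.785 L/gal = 1,003,025 L.
[OCl⁻]/[HOCl] = 10^(pH − pKa) = 10^(7.02 − 7.43) = 0.389; fraction as HOCl = 1/(1 + 0.389) = 0.7199.
Free chlorine required for 0.64 ppm HOCl: 0.64 / 0.7199 = 0.889 ppm.
FC to add: 0.889 − 0.4 = 0.489 mg/L as Cl₂.
Cl₂ equivalent: 0.489 mg/L × 1,003,025 L = 490.5 g.
Product at 9.1% available Cl: 490.5 / 0.091 = 5390 g.
Volume: 5390 g ÷ 1.15 g/mL = 4687 mL.

4.69 L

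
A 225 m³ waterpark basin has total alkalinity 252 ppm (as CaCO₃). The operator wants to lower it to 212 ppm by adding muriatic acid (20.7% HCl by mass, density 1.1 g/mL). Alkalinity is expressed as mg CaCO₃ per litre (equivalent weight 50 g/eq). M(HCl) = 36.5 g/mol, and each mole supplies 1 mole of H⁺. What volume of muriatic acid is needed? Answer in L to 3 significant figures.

Volume: 225 m³ = 225,000 L.
Alkalinity to neutralize: (252 − 212) = 40 mg/L as CaCO₃ × 225,000 L = 9000 g as CaCO₃.
Equivalents of H⁺ required: 9000 ÷ 50 g/eq = 180 eq = 180 mol HCl.
Mass of HCl: 180 × 36.5 = 6570 g.
Mass of 20.7% solution: 6570 / 0.207 = 31,740 g.
Volume: 31,740 g ÷ 1.1 g/mL = 28,850 mL.

28.9 L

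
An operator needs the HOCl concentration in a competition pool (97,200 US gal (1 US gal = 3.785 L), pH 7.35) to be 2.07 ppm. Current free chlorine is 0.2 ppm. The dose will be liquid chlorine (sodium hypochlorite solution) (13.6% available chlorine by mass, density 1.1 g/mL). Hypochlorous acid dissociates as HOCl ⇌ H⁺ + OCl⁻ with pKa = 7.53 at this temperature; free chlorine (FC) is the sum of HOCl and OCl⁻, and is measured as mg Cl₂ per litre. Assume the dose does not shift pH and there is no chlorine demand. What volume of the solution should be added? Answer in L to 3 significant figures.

Volume: 97,200 US gal × 3.785 L/gal = 367,902 L.
[OCl⁻]/[HOCl] = 10^(pH − pKa) = 10^(7.35 − 7.53) = 0.6607; fraction as HOCl = 1/(1 + 0.6607) = 0.6022.
Free chlorine required for 2.07 ppm HOCl: 2.07 / 0.6022 = 3.438 ppm.
FC to add: 3.438 − 0.2 = 3.238 mg/L as Cl₂.
Cl₂ equivalent: 3.238 mg/L × 367,902 L = 1191 g.
Product at 13.6% available Cl: 1191 / 0.136 = 8758 g.
Volume: 8758 g ÷ 1.1 g/mL = 7962 mL.

7.96 L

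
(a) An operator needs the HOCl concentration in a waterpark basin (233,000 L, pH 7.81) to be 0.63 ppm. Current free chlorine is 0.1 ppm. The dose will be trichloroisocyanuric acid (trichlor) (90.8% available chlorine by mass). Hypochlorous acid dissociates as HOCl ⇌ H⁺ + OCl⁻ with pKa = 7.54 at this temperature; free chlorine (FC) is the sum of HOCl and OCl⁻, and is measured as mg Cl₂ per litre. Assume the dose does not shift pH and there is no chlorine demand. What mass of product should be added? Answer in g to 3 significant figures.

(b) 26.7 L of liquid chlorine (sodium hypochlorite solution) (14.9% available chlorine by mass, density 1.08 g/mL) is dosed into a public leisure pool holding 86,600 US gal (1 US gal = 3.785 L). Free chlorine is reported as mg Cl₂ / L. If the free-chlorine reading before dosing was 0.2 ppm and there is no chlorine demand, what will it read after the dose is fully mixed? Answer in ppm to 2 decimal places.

(a) [OCl⁻]/[HOCl] = 10^(pH − pKa) = 10^(7.81 − 7.54) = 1.862; fraction as HOCl = 1/(1 + 1.862) = 0.3494.
(a) Free chlorine required for 0.63 ppm HOCl: 0.63 / 0.3494 = 1.803 ppm.
(a) FC to add: 1.803 − 0.1 = 1.703 mg/L as Cl₂.
(a) Cl₂ equivalent: 1.703 mg/L × 233,000 L = 396.8 g.
(a) Product at 90.8% available Cl: 396.8 / 0.908 = 437 g.

(b) Volume: 86,600 US gal × 3.785 L/gal = 327,781 L.
(b) Mass of solution: 26.7 L × 1000 mL/L × 1.08 g/mL = 28,840 g.
(b) Available chlorine delivered: 28,840 g × 0.149 = 4297 g as Cl₂.
(b) Concentration rise: 4297 g / 327,781 L = 13.11 mg/L = 13.11 ppm.
(b) Final FC: 0.2 + 13.11 = 13.31 ppm.

(a) 437 g; (b) 13.31 ppm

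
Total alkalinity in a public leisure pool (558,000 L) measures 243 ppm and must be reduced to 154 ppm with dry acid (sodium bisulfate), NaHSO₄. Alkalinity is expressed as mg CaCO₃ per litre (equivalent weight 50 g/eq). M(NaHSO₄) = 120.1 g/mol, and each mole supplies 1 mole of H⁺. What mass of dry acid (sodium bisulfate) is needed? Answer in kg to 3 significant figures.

119 kg

Alkalinity to neutralize: (243 − 154) = 89 mg/L as CaCO₃ × 558,000 L = 49,660 g as CaCO₃.
Equivalents of H⁺ required: 49,660 ÷ 50 g/eq = 993.2 eq = 993.2 mol NaHSO₄.
Mass of NaHSO₄: 993.2 × 120.1 = 119,300 g.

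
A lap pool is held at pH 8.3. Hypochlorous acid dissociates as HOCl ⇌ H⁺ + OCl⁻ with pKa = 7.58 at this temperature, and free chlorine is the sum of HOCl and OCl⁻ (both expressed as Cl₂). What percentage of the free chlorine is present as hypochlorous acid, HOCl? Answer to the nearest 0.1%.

[OCl⁻]/[HOCl] = 10^(pH − pKa) = 10^(8.3 − 7.58) = 10^0.72 = 5.248.
Fraction as HOCl = 1 / (1 + 5.248) = 0.16.

16.0%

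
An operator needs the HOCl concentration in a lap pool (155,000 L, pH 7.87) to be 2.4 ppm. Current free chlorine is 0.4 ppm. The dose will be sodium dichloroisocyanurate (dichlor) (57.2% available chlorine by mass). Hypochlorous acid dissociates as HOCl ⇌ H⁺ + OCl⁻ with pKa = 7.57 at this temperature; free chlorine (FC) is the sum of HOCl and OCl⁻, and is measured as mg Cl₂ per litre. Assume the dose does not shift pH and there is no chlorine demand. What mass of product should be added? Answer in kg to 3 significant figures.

[OCl⁻]/[HOCl] = 10^(pH − pKa) = 10^(7.87 − 7.57) = 1.995; fraction as HOCl = 1/(1 + 1.995) = 0.3339.
Free chlorine required for 2.4 ppm HOCl: 2.4 / 0.3339 = 7.189 ppm.
FC to add: 7.189 − 0.4 = 6.789 mg/L as Cl₂.
Cl₂ equivalent: 6.789 mg/L × 155,000 L = 1052 g.
Product at 57.2% available Cl: 1052 / 0.572 = 1840 g.

1.84 kg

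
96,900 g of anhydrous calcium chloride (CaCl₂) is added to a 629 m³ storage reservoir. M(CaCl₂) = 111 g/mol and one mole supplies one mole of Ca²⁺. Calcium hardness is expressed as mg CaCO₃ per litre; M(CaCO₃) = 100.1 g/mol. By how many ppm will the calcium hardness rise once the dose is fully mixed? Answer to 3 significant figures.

Volume: 629 m³ = 629,000 L.
Moles of Ca²⁺: 96,900 g ÷ 111 g/mol = 873 mol.
As CaCO₃: 873 mol × 100.1 g/mol = 87,380 g.
Rise: 87,380 g / 629,000 L × 1000 = 138.9 mg/L.

139 ppm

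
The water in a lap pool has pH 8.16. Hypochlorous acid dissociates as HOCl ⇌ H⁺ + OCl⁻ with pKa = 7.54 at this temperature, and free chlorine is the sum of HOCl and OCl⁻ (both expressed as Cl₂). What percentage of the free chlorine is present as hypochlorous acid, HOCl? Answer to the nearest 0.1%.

19.3%

[OCl⁻]/[HOCl] = 10^(pH − pKa) = 10^(8.16 − 7.54) = 10^0.62 = 4.169.
Fraction as HOCl = 1 / (1 + 4.169) = 0.1935.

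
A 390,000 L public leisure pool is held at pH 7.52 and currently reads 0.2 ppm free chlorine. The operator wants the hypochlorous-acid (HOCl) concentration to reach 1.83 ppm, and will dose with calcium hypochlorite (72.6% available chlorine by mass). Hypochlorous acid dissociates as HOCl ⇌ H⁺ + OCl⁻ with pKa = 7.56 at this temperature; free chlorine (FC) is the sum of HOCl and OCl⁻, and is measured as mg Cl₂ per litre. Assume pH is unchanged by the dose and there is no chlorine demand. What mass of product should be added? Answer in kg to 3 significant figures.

[OCl⁻]/[HOCl] = 10^(pH − pKa) = 10^(7.52 − 7.56) = 0.912; fraction as HOCl = 1/(1 + 0.912) = 0.523.
Free chlorine required for 1.83 ppm HOCl: 1.83 / 0.523 = 3.499 ppm.
FC to add: 3.499 − 0.2 = 3.299 mg/L as Cl₂.
Cl₂ equivalent: 3.299 mg/L × 390,000 L = 1287 g.
Product at 72.6% available Cl: 1287 / 0.726 = 1772 g.

1.77 kg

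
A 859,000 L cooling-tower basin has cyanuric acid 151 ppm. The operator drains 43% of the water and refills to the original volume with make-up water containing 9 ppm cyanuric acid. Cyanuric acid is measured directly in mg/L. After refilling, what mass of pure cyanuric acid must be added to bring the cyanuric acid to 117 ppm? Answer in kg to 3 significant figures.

23.2 kg

After draining 43% and refilling: 151 × 0.57 + 9 × 0.43 = 89.94 ppm.
Deficit to target: 117 − 89.94 = 27.06 mg/L.
Mass: 27.06 mg/L × 859,000 L = 23,240 g cyanuric acid.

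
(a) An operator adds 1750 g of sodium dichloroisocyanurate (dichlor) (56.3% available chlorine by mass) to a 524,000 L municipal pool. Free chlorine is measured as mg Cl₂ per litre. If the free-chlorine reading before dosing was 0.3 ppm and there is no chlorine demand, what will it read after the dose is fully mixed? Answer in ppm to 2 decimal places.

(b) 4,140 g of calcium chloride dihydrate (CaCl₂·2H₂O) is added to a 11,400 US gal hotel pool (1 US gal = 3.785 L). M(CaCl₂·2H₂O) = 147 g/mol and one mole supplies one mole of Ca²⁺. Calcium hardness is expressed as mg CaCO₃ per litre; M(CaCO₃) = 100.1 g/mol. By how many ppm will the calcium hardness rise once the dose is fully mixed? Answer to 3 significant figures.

(a) 2.18 ppm; (b) 65.3 ppm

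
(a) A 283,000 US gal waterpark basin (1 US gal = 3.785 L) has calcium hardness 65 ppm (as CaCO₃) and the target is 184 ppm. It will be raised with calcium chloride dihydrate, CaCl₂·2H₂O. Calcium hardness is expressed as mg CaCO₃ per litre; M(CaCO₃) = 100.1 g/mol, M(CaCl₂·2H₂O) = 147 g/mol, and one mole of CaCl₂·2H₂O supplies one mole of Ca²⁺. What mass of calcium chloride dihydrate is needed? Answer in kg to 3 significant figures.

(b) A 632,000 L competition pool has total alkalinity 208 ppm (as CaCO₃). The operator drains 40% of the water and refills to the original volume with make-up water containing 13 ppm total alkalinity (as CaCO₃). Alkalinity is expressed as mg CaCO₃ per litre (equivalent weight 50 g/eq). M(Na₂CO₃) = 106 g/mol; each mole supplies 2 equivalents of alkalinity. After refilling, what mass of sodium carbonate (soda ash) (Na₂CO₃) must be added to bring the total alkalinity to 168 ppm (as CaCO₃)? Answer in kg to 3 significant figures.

(a) 187 kg; (b) 25.5 kg

(a) Volume: 283,000 US gal × 3.785 L/gal = 1,071,155 L.
(a) Hardness to add: (184 − 65) = 119 mg/L as CaCO₃ × 1,071,155 L = 127,500 g as CaCO₃.
(a) Moles of Ca²⁺ (1 mol Ca²⁺ ≡ 1 mol CaCO₃): 127,500 / 100.1 g/mol = 1273 mol.
(a) Mass of CaCl₂·2H₂O: 1273 × 147 = 187,200 g.

(b) After draining 40% and refilling: 208 × 0.60 + 13 × 0.40 = 130 ppm.
(b) Deficit to target: 168 − 130 = 38 mg/L.
(b) As CaCO₃: 38 mg/L × 632,000 L = 24,020 g; ÷ 50 g/eq ÷ 2 = 240.2 mol Na₂CO₃.
(b) Mass: 240.2 × 106 = 25,460 g.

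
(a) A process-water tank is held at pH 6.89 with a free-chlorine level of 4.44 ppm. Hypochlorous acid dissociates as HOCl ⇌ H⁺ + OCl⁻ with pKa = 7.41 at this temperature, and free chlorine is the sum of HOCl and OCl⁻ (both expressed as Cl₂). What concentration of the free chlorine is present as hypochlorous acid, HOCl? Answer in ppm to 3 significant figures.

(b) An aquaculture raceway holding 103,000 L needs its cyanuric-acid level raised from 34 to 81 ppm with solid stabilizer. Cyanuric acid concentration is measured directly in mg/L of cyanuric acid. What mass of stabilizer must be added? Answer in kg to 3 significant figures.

(a) 3.41 ppm; (b) 4.84 kg

(a) [OCl⁻]/[HOCl] = 10^(pH − pKa) = 10^(6.89 − 7.41) = 10^-0.52 = 0.302.
(a) Fraction as HOCl = 1 / (1 + 0.302) = 0.7681.
(a) HOCl = 0.7681 × 4.44 ppm = 3.41 ppm.

(b) CYA to add: (81 − 34) = 47 mg/L × 103,000 L = 4841 g cyanuric acid.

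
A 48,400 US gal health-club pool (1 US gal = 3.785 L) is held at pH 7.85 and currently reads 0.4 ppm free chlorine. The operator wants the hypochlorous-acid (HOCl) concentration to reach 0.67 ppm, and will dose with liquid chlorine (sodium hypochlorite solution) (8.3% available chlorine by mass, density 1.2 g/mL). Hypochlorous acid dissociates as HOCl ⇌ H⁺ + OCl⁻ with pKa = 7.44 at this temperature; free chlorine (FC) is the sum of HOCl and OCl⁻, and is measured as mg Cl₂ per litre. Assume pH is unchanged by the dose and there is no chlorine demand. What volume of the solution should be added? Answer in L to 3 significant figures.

Volume: 48,400 US gal × 3.785 L/gal = 183,194 L.
[OCl⁻]/[HOCl] = 10^(pH − pKa) = 10^(7.85 − 7.44) = 2.57; fraction as HOCl = 1/(1 + 2.57) = 0.2801.
Free chlorine required for 0.67 ppm HOCl: 0.67 / 0.2801 = 2.392 ppm.
FC to add: 2.392 − 0.4 = 1.992 mg/L as Cl₂.
Cl₂ equivalent: 1.992 mg/L × 183,194 L = 365 g.
Product at 8.3% available Cl: 365 / 0.083 = 4397 g.
Volume: 4397 g ÷ 1.2 g/mL = 3664 mL.

3.66 L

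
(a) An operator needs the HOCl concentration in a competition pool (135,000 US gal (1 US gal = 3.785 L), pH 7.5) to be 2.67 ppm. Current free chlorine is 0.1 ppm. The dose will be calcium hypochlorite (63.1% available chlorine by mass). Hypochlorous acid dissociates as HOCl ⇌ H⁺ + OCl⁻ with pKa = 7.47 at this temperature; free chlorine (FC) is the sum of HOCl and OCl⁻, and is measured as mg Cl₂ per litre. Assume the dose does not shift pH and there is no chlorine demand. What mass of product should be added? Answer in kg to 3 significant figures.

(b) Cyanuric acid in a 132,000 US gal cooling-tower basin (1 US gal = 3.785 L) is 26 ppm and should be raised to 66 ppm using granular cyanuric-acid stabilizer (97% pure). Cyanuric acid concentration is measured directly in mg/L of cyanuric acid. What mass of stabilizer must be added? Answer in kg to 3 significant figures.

(a) 4.40 kg; (b) 20.6 kg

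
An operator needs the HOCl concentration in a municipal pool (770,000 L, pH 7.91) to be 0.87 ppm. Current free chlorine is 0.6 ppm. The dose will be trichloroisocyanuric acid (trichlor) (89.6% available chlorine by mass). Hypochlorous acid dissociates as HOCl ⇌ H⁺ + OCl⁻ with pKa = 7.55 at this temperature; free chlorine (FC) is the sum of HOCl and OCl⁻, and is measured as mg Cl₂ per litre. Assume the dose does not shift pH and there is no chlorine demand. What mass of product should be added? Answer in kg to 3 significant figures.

1.94 kg

[OCl⁻]/[HOCl] = 10^(pH − pKa) = 10^(7.91 − 7.55) = 2.291; fraction as HOCl = 1/(1 + 2.291) = 0.3039.
Free chlorine required for 0.87 ppm HOCl: 0.87 / 0.3039 = 2.863 ppm.
FC to add: 2.863 − 0.6 = 2.263 mg/L as Cl₂.
Cl₂ equivalent: 2.263 mg/L × 770,000 L = 1743 g.
Product at 89.6% available Cl: 1743 / 0.896 = 1945 g.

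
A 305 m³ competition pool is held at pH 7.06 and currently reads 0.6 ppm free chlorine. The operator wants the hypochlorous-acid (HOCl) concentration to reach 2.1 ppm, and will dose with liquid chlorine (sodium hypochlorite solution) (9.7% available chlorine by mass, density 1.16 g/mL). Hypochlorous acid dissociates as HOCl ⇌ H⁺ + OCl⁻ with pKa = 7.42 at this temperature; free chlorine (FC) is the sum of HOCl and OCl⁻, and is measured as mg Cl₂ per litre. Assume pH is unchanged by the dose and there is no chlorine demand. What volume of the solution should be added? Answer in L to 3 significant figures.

Volume: 305 m³ = 305,000 L.
[OCl⁻]/[HOCl] = 10^(pH − pKa) = 10^(7.06 − 7.42) = 0.4365; fraction as HOCl = 1/(1 + 0.4365) = 0.6961.
Free chlorine required for 2.1 ppm HOCl: 2.1 / 0.6961 = 3.017 ppm.
FC to add: 3.017 − 0.6 = 2.417 mg/L as Cl₂.
Cl₂ equivalent: 2.417 mg/L × 305,000 L = 737.1 g.
Product at 9.7% available Cl: 737.1 / 0.097 = 7599 g.
Volume: 7599 g ÷ 1.16 g/mL = 6551 mL.

6.55 L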